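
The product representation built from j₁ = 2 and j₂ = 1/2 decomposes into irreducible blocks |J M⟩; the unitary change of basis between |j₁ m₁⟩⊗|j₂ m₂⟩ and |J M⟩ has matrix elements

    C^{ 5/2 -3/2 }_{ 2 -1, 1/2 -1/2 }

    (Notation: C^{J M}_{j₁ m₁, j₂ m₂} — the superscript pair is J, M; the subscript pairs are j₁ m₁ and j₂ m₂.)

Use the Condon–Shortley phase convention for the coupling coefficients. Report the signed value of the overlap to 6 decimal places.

√[6·0!4!1!/6! · 1!3!0!1!1!4!] = √(144/5)
  +(−1)^0/∏(0,0,3,0,1,1)! = 1/6  (running 1/6)
⟨..|..⟩ = √(144/5)·(1/6) = +0.894427

+√(4/5) = +0.894427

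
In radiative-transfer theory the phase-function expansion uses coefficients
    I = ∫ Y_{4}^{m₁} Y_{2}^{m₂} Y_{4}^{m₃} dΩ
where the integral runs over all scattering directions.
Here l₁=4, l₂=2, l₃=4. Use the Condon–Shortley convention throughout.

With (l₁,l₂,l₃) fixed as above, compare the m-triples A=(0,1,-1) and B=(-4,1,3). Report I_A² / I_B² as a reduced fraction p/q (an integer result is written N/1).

Shared (l₁,l₂,l₃)=(4,2,4): N and (l;000)² cancel in I_A²/I_B².
A: Δ = 2!·6!·2!/11! = 1/13860; Racah Σ t=1..2: t=1:−1/72 t=2:+1/96 = -1/288; ⇒ 3j(4 2 4; 0 1 -1)² = 1/462, sgn +1
B: Δ = 2!·6!·2!/11! = 1/13860; Racah Σ t=2..2: t=2:+1/1440 = 1/1440; ⇒ 3j(4 2 4; -4 1 3)² = 7/165, sgn -1
I_A²/I_B² = (1/462)/(7/165) = 5/98

5/98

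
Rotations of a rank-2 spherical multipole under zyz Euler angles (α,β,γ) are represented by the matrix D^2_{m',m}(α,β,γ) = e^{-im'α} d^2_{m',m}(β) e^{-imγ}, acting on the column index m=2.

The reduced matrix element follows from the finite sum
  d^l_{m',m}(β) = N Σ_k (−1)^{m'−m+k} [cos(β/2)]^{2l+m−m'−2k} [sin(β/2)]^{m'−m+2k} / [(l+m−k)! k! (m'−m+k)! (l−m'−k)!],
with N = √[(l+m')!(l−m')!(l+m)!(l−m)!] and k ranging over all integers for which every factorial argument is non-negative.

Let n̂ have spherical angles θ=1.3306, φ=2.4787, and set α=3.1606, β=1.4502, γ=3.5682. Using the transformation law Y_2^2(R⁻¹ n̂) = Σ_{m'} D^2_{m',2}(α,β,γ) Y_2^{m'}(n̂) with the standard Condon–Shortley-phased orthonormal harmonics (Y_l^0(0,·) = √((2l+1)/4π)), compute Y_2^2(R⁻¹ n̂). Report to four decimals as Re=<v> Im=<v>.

Need the full column D^2_{m',2} for m'=−2..2 at α=3.1606, β=1.4502, γ=3.5682.
cos(β/2)=0.748433, sin(β/2)=0.663210
d^2_{-2,2}: single k=4 term ⇒ +0.193466;  D = +0.132664-0.140817i
d^2_{-1,2}: single k=3 term ⇒ +0.436653;  D = -0.293328+0.323457i
d^2_{0,2}: single k=2 term ⇒ +0.603510;  D = +0.396846-0.454683i
d^2_{1,2}: single k=1 term ⇒ +0.556084;  D = -0.357632+0.425827i
d^2_{2,2}: single k=0 term ⇒ +0.313770;  D = +0.197191-0.244065i
Y_2^{m'}(θ=1.3306,φ=2.4787) and Σ D·Y over m':
  (+0.1327-0.1408i)·(+0.0884+0.3535i)  (-0.2933+0.3235i)·(-0.1407-0.1099i)  (+0.3968-0.4547i)·(-0.2618+0.0000i)  (-0.3576+0.4258i)·(+0.1407-0.1099i)  (+0.1972-0.2441i)·(+0.0884-0.3535i)
Y_2^2(R⁻¹ n̂) = -0.037992+0.148137i

Re=-0.0380 Im=0.1481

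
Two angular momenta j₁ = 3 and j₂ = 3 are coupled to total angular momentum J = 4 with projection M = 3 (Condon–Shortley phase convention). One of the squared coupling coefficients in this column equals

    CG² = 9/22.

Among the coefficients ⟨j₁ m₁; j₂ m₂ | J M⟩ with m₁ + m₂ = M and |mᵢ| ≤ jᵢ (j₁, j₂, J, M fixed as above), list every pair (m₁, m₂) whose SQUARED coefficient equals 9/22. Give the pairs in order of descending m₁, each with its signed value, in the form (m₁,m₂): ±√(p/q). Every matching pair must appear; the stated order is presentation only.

(3,0): +√(9/22); (0,3): +√(9/22)

Admissible pairs with m₁+m₂ = M = 3: (0,3), (1,2), (2,1), (3,0)
  (m₁,m₂)=(3,0): CG² = 9/22, CG = +√(9/22)   ← matches the target
  (m₁,m₂)=(2,1): CG² = 1/11, CG = −√(1/11)
  (m₁,m₂)=(1,2): CG² = 1/11, CG = −√(1/11)
  (m₁,m₂)=(0,3): CG² = 9/22, CG = +√(9/22)   ← matches the target
Pairs with CG² = 9/22: (3,0): +√(9/22); (0,3): +√(9/22)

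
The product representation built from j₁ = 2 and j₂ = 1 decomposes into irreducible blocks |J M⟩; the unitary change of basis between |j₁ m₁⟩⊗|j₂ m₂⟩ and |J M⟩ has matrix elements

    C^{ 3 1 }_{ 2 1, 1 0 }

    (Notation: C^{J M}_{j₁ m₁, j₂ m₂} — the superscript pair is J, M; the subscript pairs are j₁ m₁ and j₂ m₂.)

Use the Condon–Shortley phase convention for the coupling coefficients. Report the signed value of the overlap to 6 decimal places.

triangle: 0!*4!*2!/7! = 48/5040
(j±m)!: 3!*1!*1!*1!*4!*2! = 288
prefactor² = (2J+1)*Δ*N² = 96/5
  k=0: +1/(0!*0!*1!*1!*3!*1!) = 1/6
Σ = 1/6  ⇒  CG² = 96/5*(1/6)² = 8/15
CG = +√(8/15) = +0.730297

+√(8/15) ≈ +0.730297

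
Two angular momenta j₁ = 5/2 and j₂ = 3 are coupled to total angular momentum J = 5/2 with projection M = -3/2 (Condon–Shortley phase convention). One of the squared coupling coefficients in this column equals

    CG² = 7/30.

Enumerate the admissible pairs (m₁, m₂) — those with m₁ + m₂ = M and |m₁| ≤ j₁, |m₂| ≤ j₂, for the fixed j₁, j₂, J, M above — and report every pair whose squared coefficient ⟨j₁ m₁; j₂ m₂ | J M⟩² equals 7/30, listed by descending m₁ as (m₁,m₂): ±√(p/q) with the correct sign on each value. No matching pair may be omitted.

Admissible pairs with m₁+m₂ = M = -3/2: (-5/2,1), (-3/2,0), (-1/2,-1), (1/2,-2), (3/2,-3)
  (m₁,m₂)=(3/2,-3): CG² = 8/21, CG = +√(8/21)
  (m₁,m₂)=(1/2,-2): CG² = 1/14, CG = −√(1/14)
  (m₁,m₂)=(-1/2,-1): CG² = 1/35, CG = −√(1/35)
  (m₁,m₂)=(-3/2,0): CG² = 7/30, CG = +√(7/30)   ← matches the target
  (m₁,m₂)=(-5/2,1): CG² = 2/7, CG = −√(2/7)
Pairs with CG² = 7/30: (-3/2,0): +√(7/30)

(-3/2,0): +√(7/30)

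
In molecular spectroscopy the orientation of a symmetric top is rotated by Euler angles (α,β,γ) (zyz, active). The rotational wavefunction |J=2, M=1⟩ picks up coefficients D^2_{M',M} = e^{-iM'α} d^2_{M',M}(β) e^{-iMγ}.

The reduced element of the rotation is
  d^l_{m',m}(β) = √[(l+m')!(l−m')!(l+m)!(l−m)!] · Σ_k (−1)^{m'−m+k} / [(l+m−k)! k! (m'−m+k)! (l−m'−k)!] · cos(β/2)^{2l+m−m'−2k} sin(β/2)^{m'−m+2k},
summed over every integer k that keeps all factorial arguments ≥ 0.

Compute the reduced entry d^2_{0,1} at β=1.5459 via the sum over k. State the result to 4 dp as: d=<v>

d^2_{0,1}(β=1.5459) via the finite sum:
With c≡cos(β/2)=0.715854 and s≡sin(β/2)=0.698250, N=[2·2·6·1]^{1/2}=4.898979
Admissible k: 1..2 (factorial args all ≥0)
  k=1: (−1)^0·4.8990/(2)·0.7159^3·0.6983^1 = +0.627422
  k=2: (−1)^1·4.8990/(2)·0.7159^1·0.6983^3 = -0.596943
d^2_{0,1}(1.5459) = +0.627422 -0.596943 = +0.030479

d=0.0305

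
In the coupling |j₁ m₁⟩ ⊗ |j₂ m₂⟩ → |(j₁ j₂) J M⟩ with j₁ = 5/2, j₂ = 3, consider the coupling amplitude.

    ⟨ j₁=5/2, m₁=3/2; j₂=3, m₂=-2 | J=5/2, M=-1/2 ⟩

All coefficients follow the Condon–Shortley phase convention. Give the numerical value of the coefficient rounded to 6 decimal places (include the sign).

j₁+j₂−J=3  J+j₁−j₂=2  J−j₁+j₂=3  j₁+j₂+J+1=9
(j₁±m₁, j₂±m₂, J±M) = (4,1,1,5,2,3)
P² = 288/7
sum k=0..1:
  [0] +1/12 = 1/12
  [1] −1/24 = -1/24
S = 1/24
C² = P²·S² = 1/14 ; C = +0.267261

+√(1/14) = +0.267261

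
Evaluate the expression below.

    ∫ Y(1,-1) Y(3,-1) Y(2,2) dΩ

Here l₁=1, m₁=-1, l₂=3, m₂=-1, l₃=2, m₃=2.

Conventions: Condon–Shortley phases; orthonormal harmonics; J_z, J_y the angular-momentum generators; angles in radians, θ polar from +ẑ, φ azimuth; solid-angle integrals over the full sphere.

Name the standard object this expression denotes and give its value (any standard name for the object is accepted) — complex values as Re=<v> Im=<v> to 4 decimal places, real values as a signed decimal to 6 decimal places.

Gaunt coefficient, -0.082589

This is a Gaunt coefficient — the integral of a triple product of spherical harmonics over the sphere.
m-sum 0 ✓  L=6 even ✓  2≤2≤4 ✓
Π(2lᵢ+1) = 3×7×5 = 105
triangle coeff Δ(1,3,2) = 1/105
Σ_t [1,1]: t=1:−1/4 = -1/4
(3j)²=3/35 [(1 3 2; 0 0 0)], sign=-1
Σ_t [2,2]: t=2:+1/48 = 1/48
(3j)²=1/105 [(1 3 2; -1 -1 2)], sign=+1
⇒ 4πI² = 3/35
I = (-1)√(3/35/(4π)) = -0.08258890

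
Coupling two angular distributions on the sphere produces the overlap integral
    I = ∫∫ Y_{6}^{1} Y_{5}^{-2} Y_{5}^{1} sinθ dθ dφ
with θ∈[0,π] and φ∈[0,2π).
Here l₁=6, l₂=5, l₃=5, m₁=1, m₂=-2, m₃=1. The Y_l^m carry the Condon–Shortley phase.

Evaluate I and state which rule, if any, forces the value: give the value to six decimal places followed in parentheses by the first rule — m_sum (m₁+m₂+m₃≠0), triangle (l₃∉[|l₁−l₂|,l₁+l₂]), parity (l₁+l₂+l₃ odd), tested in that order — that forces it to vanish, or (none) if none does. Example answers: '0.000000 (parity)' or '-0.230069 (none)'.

0.120248 (none)

m-sum 0 ✓  L=16 even ✓  1≤5≤11 ✓
Π(2lᵢ+1) = 13×11×11 = 1573
triangle coeff Δ(6,5,5) = 1/28588560
Σ_t [1,5]: t=1:−1/345600 t=2:+1/13824 t=3:−1/5184 t=4:+1/13824 t=5:−1/345600 = -7/129600
(3j)²=80/7293 [(6 5 5; 0 0 0)], sign=+1
Σ_t [0,3]: t=0:+1/518400 t=1:−1/23040 t=2:+1/10368 t=3:−1/41472 = 1/32400
(3j)²=128/12155 [(6 5 5; 1 -2 1)], sign=+1
⇒ 4πI² = 2048/11271
I = (+1)√(2048/11271/(4π)) = 0.12024827
No selection rule forces the value: the integral is nonzero (none).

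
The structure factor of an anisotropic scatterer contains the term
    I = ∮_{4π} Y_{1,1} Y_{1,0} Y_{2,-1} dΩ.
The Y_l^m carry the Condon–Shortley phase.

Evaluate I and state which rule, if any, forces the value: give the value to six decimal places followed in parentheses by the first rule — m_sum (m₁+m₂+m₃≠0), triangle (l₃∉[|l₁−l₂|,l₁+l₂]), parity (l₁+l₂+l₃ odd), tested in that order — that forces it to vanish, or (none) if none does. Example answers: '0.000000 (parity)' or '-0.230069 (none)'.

-0.218510 (none)

Checks pass: Σm=0; 4 even; l₃=2∈[0,2].
(2·1+1)(2·1+1)(2·2+1) = 45
Δ: 0! 2! 2! / 5! → 1/30
sum: t=0:+1/1 = 1/1
3j²(1 1 2; 0 0 0) = Δ·Π!·Σ² = 2/15  (sign +1)
sum: t=0:+1/2 = 1/2
3j²(1 1 2; 1 0 -1) = Δ·Π!·Σ² = 1/10  (sign -1)
combine: 4πI² = 45·2/15·1/10 = 3/5
take √, sign -1: I = -0.21850969
No selection rule forces the value: the integral is nonzero (none).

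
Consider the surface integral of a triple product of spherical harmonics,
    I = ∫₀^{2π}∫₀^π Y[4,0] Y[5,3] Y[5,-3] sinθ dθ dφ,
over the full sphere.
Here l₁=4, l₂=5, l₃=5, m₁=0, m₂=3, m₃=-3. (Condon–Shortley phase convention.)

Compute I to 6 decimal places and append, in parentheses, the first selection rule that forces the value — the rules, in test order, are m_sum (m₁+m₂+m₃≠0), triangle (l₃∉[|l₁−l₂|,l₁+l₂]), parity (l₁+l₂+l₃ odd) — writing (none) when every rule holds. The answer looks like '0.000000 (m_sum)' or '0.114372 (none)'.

0.130198 (none)

Checks pass: Σm=0; 14 even; l₃=5∈[1,9].
(2·4+1)(2·5+1)(2·5+1) = 1089
Δ: 4! 4! 6! / 15! → 1/3153150
sum: t=0:+1/69120 t=1:−1/1728 t=2:+1/576 t=3:−1/1728 t=4:+1/69120 = 7/11520
3j²(4 5 5; 0 0 0) = Δ·Π!·Σ² = 2/143  (sign -1)
sum: t=2:+1/11520 t=3:−1/4320 t=4:+1/27648 = -1/9216
3j²(4 5 5; 0 3 -3) = Δ·Π!·Σ² = 2/143  (sign -1)
combine: 4πI² = 1089·2/143·2/143 = 36/169
take √, sign +1: I = 0.13019760
No selection rule forces the value: the integral is nonzero (none).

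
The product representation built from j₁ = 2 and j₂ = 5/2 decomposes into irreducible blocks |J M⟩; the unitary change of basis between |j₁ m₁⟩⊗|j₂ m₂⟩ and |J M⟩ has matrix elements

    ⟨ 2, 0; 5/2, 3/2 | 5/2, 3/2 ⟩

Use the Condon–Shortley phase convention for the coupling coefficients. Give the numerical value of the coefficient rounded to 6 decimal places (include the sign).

j₁+j₂−J=2  J+j₁−j₂=2  J−j₁+j₂=3  j₁+j₂+J+1=8
(j₁±m₁, j₂±m₂, J±M) = (2,2,4,1,4,1)
P² = 288/35
sum k=1..2:
  [1] −1/6 = -1/6
  [2] +1/8 = 1/8
S = -1/24
C² = P²·S² = 1/70 ; C = -0.119523

-0.119523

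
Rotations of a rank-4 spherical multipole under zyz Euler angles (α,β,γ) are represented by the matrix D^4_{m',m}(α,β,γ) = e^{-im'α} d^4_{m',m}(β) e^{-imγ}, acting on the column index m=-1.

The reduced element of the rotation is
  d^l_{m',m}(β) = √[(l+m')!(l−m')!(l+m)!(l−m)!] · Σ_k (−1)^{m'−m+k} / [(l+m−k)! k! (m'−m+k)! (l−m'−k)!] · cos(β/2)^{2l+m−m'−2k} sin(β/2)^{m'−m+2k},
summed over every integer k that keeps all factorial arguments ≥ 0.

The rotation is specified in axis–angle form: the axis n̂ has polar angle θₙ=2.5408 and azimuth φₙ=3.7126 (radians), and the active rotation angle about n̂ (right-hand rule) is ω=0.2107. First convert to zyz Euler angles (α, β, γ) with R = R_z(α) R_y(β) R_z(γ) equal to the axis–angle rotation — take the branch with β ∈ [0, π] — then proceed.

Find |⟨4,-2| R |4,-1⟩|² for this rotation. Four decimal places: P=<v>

Axis–angle → zyz. n̂ = (sinθₙcosφₙ, sinθₙsinφₙ, cosθₙ) = (-0.475616, -0.305531, -0.824888), ω = 0.2107.
R = I cosω + sinω [n̂]ₓ + (1−cosω) n̂n̂ᵀ gives
  R = [+0.982887, +0.175734, -0.055224; -0.169307, +0.979949, +0.105046; +0.072577, -0.093899, +0.992933]
β = atan2(√(R₁₃²+R₂₃²), R₃₃) = 0.118958; α = atan2(R₂₃, R₁₃) mod 2π = 2.054799; γ = atan2(R₃₂, −R₃₁) mod 2π = 4.054377
Split into d^4_{-2,-1}(β=0.1190) × two z-phases.
Half-angle: c=0.998232, s=0.059444. N=√(2·720·6·120)=1018.233765
k∈{1,2,3} keeps every argument non-negative
  k=1: (−1)^0·1018.2338/(240)·0.9982^7·0.0594^1 = +0.249094
  k=2: (−1)^1·1018.2338/(48)·0.9982^5·0.0594^3 = -0.004417
  k=3: (−1)^2·1018.2338/(72)·0.9982^3·0.0594^5 = +0.000010
d^4_{-2,-1}(0.1190) = +0.249094 -0.004417 +0.000010 = +0.244688
|D^4_{-2,-1}|² = |d^4_{-2,-1}(β)|² = (+0.244688)² = 0.059872 (the z-rotation phases have unit modulus)

P=0.0599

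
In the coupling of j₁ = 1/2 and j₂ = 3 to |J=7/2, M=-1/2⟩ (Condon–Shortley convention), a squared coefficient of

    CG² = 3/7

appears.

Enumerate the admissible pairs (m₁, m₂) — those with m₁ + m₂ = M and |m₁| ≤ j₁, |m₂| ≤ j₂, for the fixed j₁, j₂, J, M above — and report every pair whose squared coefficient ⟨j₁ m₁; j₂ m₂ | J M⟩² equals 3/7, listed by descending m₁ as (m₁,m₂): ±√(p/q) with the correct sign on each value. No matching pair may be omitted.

(1/2,-1): +√(3/7)

Admissible pairs with m₁+m₂ = M = -1/2: (-1/2,0), (1/2,-1)
  (m₁,m₂)=(1/2,-1): CG² = 3/7, CG = +√(3/7)   ← matches the target
  (m₁,m₂)=(-1/2,0): CG² = 4/7, CG = +√(4/7)
Pairs with CG² = 3/7: (1/2,-1): +√(3/7)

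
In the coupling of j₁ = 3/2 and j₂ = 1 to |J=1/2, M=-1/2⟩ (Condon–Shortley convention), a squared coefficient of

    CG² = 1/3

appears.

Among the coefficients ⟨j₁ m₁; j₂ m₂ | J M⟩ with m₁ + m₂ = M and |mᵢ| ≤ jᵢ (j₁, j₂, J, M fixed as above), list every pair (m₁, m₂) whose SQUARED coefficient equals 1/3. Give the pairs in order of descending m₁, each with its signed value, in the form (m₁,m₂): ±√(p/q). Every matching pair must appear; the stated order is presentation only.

(-1/2,0): −√(1/3)

Admissible pairs with m₁+m₂ = M = -1/2: (-3/2,1), (-1/2,0), (1/2,-1)
  (m₁,m₂)=(1/2,-1): CG² = 1/6, CG = +√(1/6)
  (m₁,m₂)=(-1/2,0): CG² = 1/3, CG = −√(1/3)   ← matches the target
  (m₁,m₂)=(-3/2,1): CG² = 1/2, CG = +√(1/2)
Pairs with CG² = 1/3: (-1/2,0): −√(1/3)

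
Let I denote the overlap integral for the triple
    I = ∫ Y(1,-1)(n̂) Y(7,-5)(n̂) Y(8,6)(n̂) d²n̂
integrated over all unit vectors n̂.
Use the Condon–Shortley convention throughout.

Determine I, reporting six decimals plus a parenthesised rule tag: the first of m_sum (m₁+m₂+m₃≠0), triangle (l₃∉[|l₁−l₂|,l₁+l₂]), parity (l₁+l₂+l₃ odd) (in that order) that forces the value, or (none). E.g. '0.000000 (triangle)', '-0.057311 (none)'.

Rules hold: Σm=0, L=16 even, 6≤8≤8.
N = 3·15·17 = 765
Δ = 0!·2!·14!/17! = 1/2040
Racah Σ t=0..0: t=0:+1/25401600 = 1/25401600
⇒ 3j(1 7 8; 0 0 0)² = 8/255, sgn +1
Racah Σ t=0..0: t=0:+1/1916006400 = 1/1916006400
⇒ 3j(1 7 8; -1 -5 6)² = 91/2040, sgn +1
4πI² = N·(3j₀)²·(3jₘ)² = 91/85
I = +1·√(1.07059/4π) = 0.29188132
No selection rule forces the value: the integral is nonzero (none).

0.291881 (none)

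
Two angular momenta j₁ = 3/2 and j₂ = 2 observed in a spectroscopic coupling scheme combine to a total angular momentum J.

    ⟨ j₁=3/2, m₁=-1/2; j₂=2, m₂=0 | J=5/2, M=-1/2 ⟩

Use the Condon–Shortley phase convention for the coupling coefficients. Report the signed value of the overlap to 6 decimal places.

−√(3/35) ≈ -0.292770

√[6·1!2!3!/7! · 1!2!2!2!2!3!] = √(48/35)
  +(−1)^0/∏(0,1,2,2,0,1)! = 1/4  (running 1/4)
  +(−1)^1/∏(1,0,1,1,1,2)! = -1/2  (running -1/4)
⟨..|..⟩ = √(48/35)·(-1/4) = -0.292770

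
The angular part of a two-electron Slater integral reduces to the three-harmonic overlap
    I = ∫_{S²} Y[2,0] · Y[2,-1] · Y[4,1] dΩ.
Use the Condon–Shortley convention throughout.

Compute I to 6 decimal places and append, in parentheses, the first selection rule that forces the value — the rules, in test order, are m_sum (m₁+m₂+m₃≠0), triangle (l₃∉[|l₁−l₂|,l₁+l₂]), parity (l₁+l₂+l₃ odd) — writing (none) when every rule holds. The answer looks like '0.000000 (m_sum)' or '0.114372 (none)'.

-0.220728 (none)

m-sum 0 ✓  L=8 even ✓  0≤4≤4 ✓
Π(2lᵢ+1) = 5×5×9 = 225
triangle coeff Δ(2,2,4) = 1/630
Σ_t [0,0]: t=0:+1/16 = 1/16
(3j)²=2/35 [(2 2 4; 0 0 0)], sign=+1
Σ_t [0,0]: t=0:+1/24 = 1/24
(3j)²=1/21 [(2 2 4; 0 -1 1)], sign=-1
⇒ 4πI² = 30/49
I = (-1)√(30/49/(4π)) = -0.22072812
No selection rule forces the value: the integral is nonzero (none).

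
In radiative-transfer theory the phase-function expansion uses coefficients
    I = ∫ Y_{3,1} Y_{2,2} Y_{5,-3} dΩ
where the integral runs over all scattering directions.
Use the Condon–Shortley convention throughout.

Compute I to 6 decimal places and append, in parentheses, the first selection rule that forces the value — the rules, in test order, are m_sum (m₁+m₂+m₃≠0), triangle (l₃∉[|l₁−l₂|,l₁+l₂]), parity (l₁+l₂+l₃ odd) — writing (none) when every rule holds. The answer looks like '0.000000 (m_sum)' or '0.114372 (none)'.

-0.200476 (none)

m-sum 0 ✓  L=10 even ✓  1≤5≤5 ✓
Π(2lᵢ+1) = 7×5×11 = 385
triangle coeff Δ(3,2,5) = 1/2310
Σ_t [0,0]: t=0:+1/144 = 1/144
(3j)²=10/231 [(3 2 5; 0 0 0)], sign=-1
Σ_t [0,0]: t=0:+1/1152 = 1/1152
(3j)²=1/33 [(3 2 5; 1 2 -3)], sign=+1
⇒ 4πI² = 50/99
I = (-1)√(50/99/(4π)) = -0.20047604
No selection rule forces the value: the integral is nonzero (none).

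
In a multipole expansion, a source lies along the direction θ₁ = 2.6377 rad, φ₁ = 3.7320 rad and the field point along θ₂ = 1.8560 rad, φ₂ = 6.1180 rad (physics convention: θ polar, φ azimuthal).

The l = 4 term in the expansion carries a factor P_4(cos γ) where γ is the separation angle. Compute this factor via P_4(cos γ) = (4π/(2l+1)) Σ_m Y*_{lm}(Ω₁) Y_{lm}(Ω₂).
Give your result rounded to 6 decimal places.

Summing Y*_{l m}(θ₁,φ₁)·Y_{l m}(θ₂,φ₂) over m ∈ [−4, 4]; prefactor 4π/(2·4+1) = 1.396263:
  m=-4: (-0.01710 + 0.01691j) × (0.29627 + 0.23029j) = -0.00896 + 0.00107j  (running Σ = -0.00896 + 0.00107j)
  m=-3: (-0.02456 + 0.12091j) × (-0.27375 - 0.14797j) = 0.02462 - 0.02947j  (running Σ = 0.01566 - 0.02839j)
  m=-2: (0.12951 + 0.31508j) × (-0.12992 - 0.04456j) = -0.00279 - 0.04671j  (running Σ = 0.01287 - 0.07510j)
  m=-1: (0.39350 + 0.26371j) × (0.30815 + 0.05137j) = 0.10771 + 0.10148j  (running Σ = 0.12058 + 0.02638j)
  m=0: (0.06104 + 0.00000j) × (0.08934 + 0.00000j) = 0.00545 + 0.00000j  (running Σ = 0.12603 + 0.02638j)
  m=1: (-0.39350 + 0.26371j) × (-0.30815 + 0.05137j) = 0.10771 - 0.10148j  (running Σ = 0.23375 - 0.07510j)
  m=2: (0.12951 - 0.31508j) × (-0.12992 + 0.04456j) = -0.00279 + 0.04671j  (running Σ = 0.23096 - 0.02839j)
  m=3: (0.02456 + 0.12091j) × (0.27375 - 0.14797j) = 0.02462 + 0.02947j  (running Σ = 0.25558 + 0.00107j)
  m=4: (-0.01710 - 0.01691j) × (0.29627 - 0.23029j) = -0.00896 - 0.00107j  (running Σ = 0.24661 + 0.00000j)
Σ over m = 0.24661 + 0.00000j; ×(4π/9) → 0.34434 + 0.00000j. Real part: 0.344339

0.344339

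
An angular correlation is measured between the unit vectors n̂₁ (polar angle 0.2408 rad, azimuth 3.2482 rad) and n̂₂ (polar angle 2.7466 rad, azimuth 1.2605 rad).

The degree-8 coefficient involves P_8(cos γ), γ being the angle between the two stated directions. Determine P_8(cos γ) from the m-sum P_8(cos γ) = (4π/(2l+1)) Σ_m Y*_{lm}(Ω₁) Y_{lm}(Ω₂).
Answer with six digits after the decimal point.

-0.300921

Summing Y*_{l m}(θ₁,φ₁)·Y_{l m}(θ₂,φ₂) over m ∈ [−8, 8]; prefactor 4π/(2·8+1) = 0.739198:
  m=-8: Y*=(0.000004, 0.000004)  Y=(-0.000196, 0.000152)  product (-0.000000, -0.000000)
  m=-7: Y*=(-0.000064, -0.000060)  Y=(0.001960, 0.001345)  product (-0.000000, -0.000000)
  m=-6: Y*=(0.000730, 0.000543)  Y=(0.004130, -0.013789)  product (0.000011, -0.000008)
  m=-5: Y*=(-0.005848, -0.003450)  Y=(-0.061911, 0.001196)  product (0.000366, 0.000207)
  m=-4: Y*=(0.034166, 0.015522)  Y=(0.062481, 0.182645)  product (-0.000700, 0.007210)
  m=-3: Y*=(-0.143823, -0.047633)  Y=(0.337355, -0.251127)  product (-0.060482, 0.020049)
  m=-2: Y*=(0.410375, 0.088848)  Y=(-0.456376, -0.326219)  product (-0.158301, -0.174420)
  m=-1: Y*=(-0.666552, -0.071330)  Y=(-0.071738, 0.223723)  product (0.063775, -0.144006)
  m=+0: Y*=(0.229425, -0.000000)  Y=(-0.420305, 0.000000)  product (-0.096428, 0.000000)
  m=+1: Y*=(0.666552, -0.071330)  Y=(0.071738, 0.223723)  product (0.063775, 0.144006)
  m=+2: Y*=(0.410375, -0.088848)  Y=(-0.456376, 0.326219)  product (-0.158301, 0.174420)
  m=+3: Y*=(0.143823, -0.047633)  Y=(-0.337355, -0.251127)  product (-0.060482, -0.020049)
  m=+4: Y*=(0.034166, -0.015522)  Y=(0.062481, -0.182645)  product (-0.000700, -0.007210)
  m=+5: Y*=(0.005848, -0.003450)  Y=(0.061911, 0.001196)  product (0.000366, -0.000207)
  m=+6: Y*=(0.000730, -0.000543)  Y=(0.004130, 0.013789)  product (0.000011, 0.000008)
  m=+7: Y*=(0.000064, -0.000060)  Y=(-0.001960, 0.001345)  product (-0.000000, 0.000000)
  m=+8: Y*=(0.000004, -0.000004)  Y=(-0.000196, -0.000152)  product (-0.000000, 0.000000)
Total Σ_m = (-0.407091, -0.000000). Multiply by 0.739198: (-0.300921, -0.000000). P_8(cos γ) = -0.300921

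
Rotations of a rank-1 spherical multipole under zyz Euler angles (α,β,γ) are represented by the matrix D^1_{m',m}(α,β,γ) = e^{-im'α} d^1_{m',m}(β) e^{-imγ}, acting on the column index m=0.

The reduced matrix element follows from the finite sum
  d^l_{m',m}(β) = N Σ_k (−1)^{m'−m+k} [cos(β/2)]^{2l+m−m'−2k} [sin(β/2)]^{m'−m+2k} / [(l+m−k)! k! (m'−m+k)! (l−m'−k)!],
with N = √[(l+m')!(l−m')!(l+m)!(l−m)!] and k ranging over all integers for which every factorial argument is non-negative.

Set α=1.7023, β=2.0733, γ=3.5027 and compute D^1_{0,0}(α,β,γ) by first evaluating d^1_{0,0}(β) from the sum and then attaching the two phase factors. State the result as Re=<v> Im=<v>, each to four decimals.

Re=-0.4816 Im=0.0000

First d^1_{0,0}(β=2.0733), then the phase factors e^{-i(0)α} and e^{-i(0)γ}:
With c≡cos(β/2)=0.509106 and s≡sin(β/2)=0.860704, N=[1·1·1·1]^{1/2}=1.000000
Admissible k: 0..1 (factorial args all ≥0)
  k=0: (−1)^0·1.0000/(1)·0.5091^2·0.8607^0 = +0.259189
  k=1: (−1)^1·1.0000/(1)·0.5091^0·0.8607^2 = -0.740811
d^1_{0,0}(2.0733) = +0.259189 -0.740811 = -0.481621
Attach z-rotation phases: D = e^{-i(0)(1.7023)}·(-0.481621)·e^{-i(0)(3.5027)} = -0.481621+0.000000i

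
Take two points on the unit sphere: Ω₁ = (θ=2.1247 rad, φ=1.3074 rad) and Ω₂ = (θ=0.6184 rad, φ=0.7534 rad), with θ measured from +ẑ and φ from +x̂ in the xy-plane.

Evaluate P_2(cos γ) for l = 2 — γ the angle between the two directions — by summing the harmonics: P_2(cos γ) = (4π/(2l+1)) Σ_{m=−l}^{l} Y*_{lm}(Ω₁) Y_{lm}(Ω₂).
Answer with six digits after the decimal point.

-0.499870

Expand P_2 via completeness: Σ_{m} conj(Y_{2,m}) at Ω₁ times Y_{2,m} at Ω₂ —
  [-2]  conj(Y_{2,-2})(Ω₁) = -0.24152 + 0.14047j ; Y_{2,-2}(Ω₂) = 0.00830 - 0.12956j ; Δ = 0.01619 + 0.03246j
  [-1]  conj(Y_{2,-1})(Ω₁) = -0.08998 - 0.33369j ; Y_{2,-1}(Ω₂) = 0.26617 - 0.24966j ; Δ = -0.10726 - 0.06635j
  [+0]  conj(Y_{2,0})(Ω₁) = -0.05360 + 0.00000j ; Y_{2,0}(Ω₂) = 0.31278 + 0.00000j ; Δ = -0.01676 + 0.00000j
  [+1]  conj(Y_{2,1})(Ω₁) = 0.08998 - 0.33369j ; Y_{2,1}(Ω₂) = -0.26617 - 0.24966j ; Δ = -0.10726 + 0.06635j
  [+2]  conj(Y_{2,2})(Ω₁) = -0.24152 - 0.14047j ; Y_{2,2}(Ω₂) = 0.00830 + 0.12956j ; Δ = 0.01619 - 0.03246j
Σ over m = -0.19889 + 0.00000j; ×(4π/5) → -0.49987 + 0.00000j. Real part: -0.499870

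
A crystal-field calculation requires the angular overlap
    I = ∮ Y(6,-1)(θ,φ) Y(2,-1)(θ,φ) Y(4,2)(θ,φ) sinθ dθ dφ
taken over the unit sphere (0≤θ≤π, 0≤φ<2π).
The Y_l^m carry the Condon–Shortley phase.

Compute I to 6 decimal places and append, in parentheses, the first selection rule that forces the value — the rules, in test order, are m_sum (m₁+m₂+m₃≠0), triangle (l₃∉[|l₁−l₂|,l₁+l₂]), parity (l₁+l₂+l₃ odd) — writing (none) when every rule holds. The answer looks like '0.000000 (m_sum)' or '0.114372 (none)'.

-0.133065 (none)

Rules hold: Σm=0, L=12 even, 4≤4≤8.
N = 13·5·9 = 585
Δ = 4!·8!·0!/13! = 1/6435
Racah Σ t=2..2: t=2:+1/2304 = 1/2304
⇒ 3j(6 2 4; 0 0 0)² = 5/143, sgn +1
Racah Σ t=1..1: t=1:−1/8640 = -1/8640
⇒ 3j(6 2 4; -1 -1 2)² = 14/1287, sgn -1
4πI² = N·(3j₀)²·(3jₘ)² = 350/1573
I = -1·√(0.222505/4π) = -0.13306527
No selection rule forces the value: the integral is nonzero (none).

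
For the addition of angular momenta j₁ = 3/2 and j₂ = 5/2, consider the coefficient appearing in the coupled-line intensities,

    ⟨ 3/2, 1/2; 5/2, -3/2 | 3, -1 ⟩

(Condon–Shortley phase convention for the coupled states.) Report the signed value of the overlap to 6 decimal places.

+√(49/120) = +0.639010

j₁+j₂−J=1  J+j₁−j₂=2  J−j₁+j₂=4  j₁+j₂+J+1=8
(j₁±m₁, j₂±m₂, J±M) = (2,1,1,4,2,4)
P² = 96/5
sum k=0..1:
  [0] +1/6 = 1/6
  [1] −1/48 = -1/48
S = 7/48
C² = P²·S² = 49/120 ; C = +0.639010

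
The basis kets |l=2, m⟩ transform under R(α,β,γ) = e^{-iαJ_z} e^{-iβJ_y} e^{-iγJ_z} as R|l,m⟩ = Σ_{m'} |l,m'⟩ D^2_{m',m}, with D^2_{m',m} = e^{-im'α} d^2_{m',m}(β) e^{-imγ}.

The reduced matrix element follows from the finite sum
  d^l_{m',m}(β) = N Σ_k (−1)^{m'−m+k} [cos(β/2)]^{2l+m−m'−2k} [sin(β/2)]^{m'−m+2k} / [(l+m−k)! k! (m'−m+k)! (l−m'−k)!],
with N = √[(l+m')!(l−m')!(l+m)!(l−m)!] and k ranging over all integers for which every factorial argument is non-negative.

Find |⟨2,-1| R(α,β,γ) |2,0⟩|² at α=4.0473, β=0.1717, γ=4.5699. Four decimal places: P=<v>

P=0.0425

Split into d^2_{-1,0}(β=0.1717) × two z-phases.
c=cos(0.171700/2)=0.996317, s=sin(0.171700/2)=0.085745; N=√[1·6·2·2]=4.898979
k: max(0,(0)−(-1))=1 … min(2+(0),2−(-1))=2
  k=1: (−1)^0·4.8990/(2)·0.9963^3·0.0857^1 = +0.207718
  k=2: (−1)^1·4.8990/(2)·0.9963^1·0.0857^3 = -0.001538
d^2_{-1,0}(0.1717) = +0.207718 -0.001538 = +0.206180
|D^2_{-1,0}|² = |d^2_{-1,0}(β)|² = (+0.206180)² = 0.042510 (the z-rotation phases have unit modulus)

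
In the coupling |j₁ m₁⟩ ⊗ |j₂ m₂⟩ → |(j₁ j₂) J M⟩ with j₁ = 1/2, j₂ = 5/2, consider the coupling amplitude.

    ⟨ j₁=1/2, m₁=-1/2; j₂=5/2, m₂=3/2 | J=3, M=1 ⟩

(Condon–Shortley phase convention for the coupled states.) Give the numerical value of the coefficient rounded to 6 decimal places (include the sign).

+√(1/3) ≈ +0.577350

triangle: 0!*1!*5!/7! = 120/5040
(j±m)!: 0!*1!*4!*1!*4!*2! = 1152
prefactor² = (2J+1)*Δ*N² = 192
  k=0: +1/(0!*0!*1!*4!*0!*1!) = 1/24
Σ = 1/24  ⇒  CG² = 192*(1/24)² = 1/3
CG = +√(1/3) = +0.577350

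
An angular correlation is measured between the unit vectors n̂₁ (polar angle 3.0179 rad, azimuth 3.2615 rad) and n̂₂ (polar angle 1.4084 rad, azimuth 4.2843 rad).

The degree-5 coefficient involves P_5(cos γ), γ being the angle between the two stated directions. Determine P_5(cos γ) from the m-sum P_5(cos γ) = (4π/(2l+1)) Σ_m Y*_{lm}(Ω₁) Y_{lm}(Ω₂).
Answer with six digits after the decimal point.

Term-by-term m-sum for l=5 (normalisation 4π/11 = 1.142397):
  [-5]  conj(Y_{5,-5})(Ω₁) = -0.000011-0.000007i ; Y_{5,-5}(Ω₂) = -0.365797-0.234283i ; Δ = +0.000002+0.000005i
  [-4]  conj(Y_{5,-4})(Ω₁) = -0.000299-0.000156i ; Y_{5,-4}(Ω₂) = -0.031753+0.222809i ; Δ = +0.000044-0.000062i
  [-3]  conj(Y_{5,-3})(Ω₁) = -0.004782-0.001798i ; Y_{5,-3}(Ω₂) = -0.243881+0.071856i ; Δ = +0.001295+0.000095i
  [-2]  conj(Y_{5,-2})(Ω₁) = -0.048601-0.011884i ; Y_{5,-2}(Ω₂) = +0.161162+0.185758i ; Δ = -0.005625-0.010943i
  [-1]  conj(Y_{5,-1})(Ω₁) = -0.297324-0.035823i ; Y_{5,-1}(Ω₂) = -0.085073+0.186436i ; Δ = +0.031973-0.052384i
  [+0]  conj(Y_{5,0})(Ω₁) = -0.831218-0.000000i ; Y_{5,0}(Ω₂) = +0.249846+0.000000i ; Δ = -0.207677-0.000000i
  [+1]  conj(Y_{5,1})(Ω₁) = +0.297324-0.035823i ; Y_{5,1}(Ω₂) = +0.085073+0.186436i ; Δ = +0.031973+0.052384i
  [+2]  conj(Y_{5,2})(Ω₁) = -0.048601+0.011884i ; Y_{5,2}(Ω₂) = +0.161162-0.185758i ; Δ = -0.005625+0.010943i
  [+3]  conj(Y_{5,3})(Ω₁) = +0.004782-0.001798i ; Y_{5,3}(Ω₂) = +0.243881+0.071856i ; Δ = +0.001295-0.000095i
  [+4]  conj(Y_{5,4})(Ω₁) = -0.000299+0.000156i ; Y_{5,4}(Ω₂) = -0.031753-0.222809i ; Δ = +0.000044+0.000062i
  [+5]  conj(Y_{5,5})(Ω₁) = +0.000011-0.000007i ; Y_{5,5}(Ω₂) = +0.365797-0.234283i ; Δ = +0.000002-0.000005i
Total Σ_m = -0.152298+0.000000i. Multiply by 1.142397: -0.173984+0.000000i. P_5(cos γ) = -0.173984

-0.173984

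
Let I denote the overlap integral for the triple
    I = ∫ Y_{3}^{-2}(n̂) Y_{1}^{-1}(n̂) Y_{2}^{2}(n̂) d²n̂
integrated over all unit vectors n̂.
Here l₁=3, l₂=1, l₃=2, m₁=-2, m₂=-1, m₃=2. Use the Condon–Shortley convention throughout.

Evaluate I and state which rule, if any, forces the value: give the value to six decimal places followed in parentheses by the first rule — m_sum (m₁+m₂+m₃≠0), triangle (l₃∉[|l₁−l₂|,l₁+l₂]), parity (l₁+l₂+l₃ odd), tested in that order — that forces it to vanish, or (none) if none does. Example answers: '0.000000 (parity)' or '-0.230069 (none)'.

0.000000 (m_sum)

Σmᵢ = -1 ≠ 0, so the φ-integral vanishes; I = 0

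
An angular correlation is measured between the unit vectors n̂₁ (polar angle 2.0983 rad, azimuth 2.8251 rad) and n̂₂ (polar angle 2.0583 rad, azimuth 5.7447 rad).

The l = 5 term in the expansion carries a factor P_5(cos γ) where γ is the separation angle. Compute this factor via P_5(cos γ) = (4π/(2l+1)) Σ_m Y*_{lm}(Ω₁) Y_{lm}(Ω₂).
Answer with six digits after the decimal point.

Addition theorem: P_5(cos γ) = (4π/11) Σ_m Y*_{lm}(Ω₁) Y_{lm}(Ω₂), m = −5…5:
  m=-5: Y*=+0.002608+0.223536i  Y=-0.225071+0.108490i  product -0.024839-0.050029i
  m=-4: Y*=-0.123603+0.392850i  Y=+0.230670-0.349674i  product +0.108858+0.133840i
  m=-3: Y*=-0.166353+0.232369i  Y=-0.010383+0.232328i  product -0.052259-0.041061i
  m=-2: Y*=+0.123164-0.090365i  Y=+0.100379+0.186470i  product +0.029213+0.013896i
  m=-1: Y*=+0.315368-0.103284i  Y=-0.257703-0.153945i  product -0.097171-0.021933i
  m=+0: Y*=-0.076987-0.000000i  Y=-0.146476+0.000000i  product +0.011277+0.000000i
  m=+1: Y*=-0.315368-0.103284i  Y=+0.257703-0.153945i  product -0.097171+0.021933i
  m=+2: Y*=+0.123164+0.090365i  Y=+0.100379-0.186470i  product +0.029213-0.013896i
  m=+3: Y*=+0.166353+0.232369i  Y=+0.010383+0.232328i  product -0.052259+0.041061i
  m=+4: Y*=-0.123603-0.392850i  Y=+0.230670+0.349674i  product +0.108858-0.133840i
  m=+5: Y*=-0.002608+0.223536i  Y=+0.225071+0.108490i  product -0.024839+0.050029i
Total Σ_m = -0.061118+0.000000i. Multiply by 1.142397: -0.069820+0.000000i. P_5(cos γ) = -0.069820

-0.069820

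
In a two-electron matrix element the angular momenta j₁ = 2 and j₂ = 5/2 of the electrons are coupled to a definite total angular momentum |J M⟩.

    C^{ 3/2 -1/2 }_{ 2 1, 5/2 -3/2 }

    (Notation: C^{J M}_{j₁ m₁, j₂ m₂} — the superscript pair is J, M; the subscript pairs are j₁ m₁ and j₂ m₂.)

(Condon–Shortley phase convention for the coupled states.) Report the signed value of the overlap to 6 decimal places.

−√(2/105) = -0.138013

triangle: 3!·1!·2!/7! = 12/5040
(j±m)!: 3!·1!·1!·4!·1!·2! = 288
prefactor² = (2J+1)·Δ·N² = 96/35
  k=0: +1/(0!·3!·1!·1!·0!·1!) = 1/6
  k=1: −1/(1!·2!·0!·0!·1!·2!) = -1/4
Σ = -1/12  ⇒  CG² = 96/35·(-1/12)² = 2/105
CG = −√(2/105) = -0.138013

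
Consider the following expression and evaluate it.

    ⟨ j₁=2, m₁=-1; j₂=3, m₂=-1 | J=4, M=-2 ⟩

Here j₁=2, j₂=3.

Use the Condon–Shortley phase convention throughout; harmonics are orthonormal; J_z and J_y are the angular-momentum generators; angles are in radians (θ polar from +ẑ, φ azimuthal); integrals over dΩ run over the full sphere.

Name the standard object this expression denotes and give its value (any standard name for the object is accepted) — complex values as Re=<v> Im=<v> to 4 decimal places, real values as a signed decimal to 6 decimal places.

This is a Clebsch–Gordan (vector-coupling) coefficient.
√[9·1!3!5!/10! · 1!3!2!4!2!6!] = √(5184/7)
  +(−1)^0/∏(0,1,3,2,0,3)! = 1/72  (running 1/72)
  +(−1)^1/∏(1,0,2,1,1,4)! = -1/48  (running -1/144)
⟨..|..⟩ = √(5184/7)·(-1/144) = -0.188982

Clebsch–Gordan coefficient, −√(1/28) ≈ -0.188982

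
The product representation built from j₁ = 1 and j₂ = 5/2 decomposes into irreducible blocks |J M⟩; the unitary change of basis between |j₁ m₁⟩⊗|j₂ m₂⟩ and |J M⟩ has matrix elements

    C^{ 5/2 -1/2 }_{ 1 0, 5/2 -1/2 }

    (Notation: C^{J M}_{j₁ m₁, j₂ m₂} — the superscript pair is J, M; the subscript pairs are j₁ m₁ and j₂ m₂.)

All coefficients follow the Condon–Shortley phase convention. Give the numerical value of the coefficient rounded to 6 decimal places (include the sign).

+√(1/35) = +0.169031

triangle: 1!·1!·4!/7! = 24/5040
(j±m)!: 1!·1!·2!·3!·2!·3! = 144
prefactor² = (2J+1)·Δ·N² = 144/35
  k=0: +1/(0!·1!·1!·2!·0!·2!) = 1/4
  k=1: −1/(1!·0!·0!·1!·1!·3!) = -1/6
Σ = 1/12  ⇒  CG² = 144/35·(1/12)² = 1/35
CG = +√(1/35) = +0.169031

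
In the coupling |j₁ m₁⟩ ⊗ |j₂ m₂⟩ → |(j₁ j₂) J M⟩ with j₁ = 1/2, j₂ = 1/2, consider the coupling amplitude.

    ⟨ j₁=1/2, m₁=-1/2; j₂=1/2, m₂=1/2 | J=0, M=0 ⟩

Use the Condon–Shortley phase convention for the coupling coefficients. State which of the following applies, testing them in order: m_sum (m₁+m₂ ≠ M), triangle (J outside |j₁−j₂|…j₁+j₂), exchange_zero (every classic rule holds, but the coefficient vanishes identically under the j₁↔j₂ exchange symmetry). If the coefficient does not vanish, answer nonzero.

m-sum: m₁+m₂ = -1/2+1/2 = 0, M = 0  ✓
triangle: |j₁−j₂| = 0 ≤ J = 0 ≤ j₁+j₂ = 1  ✓
exchange: j₁≠j₂ or m₁≠m₂ — the exchange symmetry imposes no constraint here
value check: CG = −√(1/2) = -0.707107 ≠ 0

nonzero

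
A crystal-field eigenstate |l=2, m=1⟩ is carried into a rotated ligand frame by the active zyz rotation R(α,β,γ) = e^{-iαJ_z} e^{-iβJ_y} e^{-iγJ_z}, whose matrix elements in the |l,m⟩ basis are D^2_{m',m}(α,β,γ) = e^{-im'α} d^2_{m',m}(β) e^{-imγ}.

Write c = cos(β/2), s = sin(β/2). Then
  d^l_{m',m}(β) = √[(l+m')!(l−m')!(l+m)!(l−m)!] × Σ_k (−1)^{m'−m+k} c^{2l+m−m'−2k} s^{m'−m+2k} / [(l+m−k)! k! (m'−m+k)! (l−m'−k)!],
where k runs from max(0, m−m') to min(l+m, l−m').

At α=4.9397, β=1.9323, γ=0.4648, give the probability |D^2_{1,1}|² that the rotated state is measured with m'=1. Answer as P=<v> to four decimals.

First d^2_{1,1}(β=1.9323), then the phase factors e^{-i(1)α} and e^{-i(1)γ}:
c=cos(1.932300/2)=0.568471, s=sin(1.932300/2)=0.822703; N=√[6·1·6·1]=6.000000
Admissible k: 0..1 (factorial args all ≥0)
  k=0: (−1)^0·6.0000/(6)·0.5685^4·0.8227^0 = +0.104432
  k=1: (−1)^1·6.0000/(2)·0.5685^2·0.8227^2 = -0.656182
d^2_{1,1}(1.9323) = +0.104432 -0.656182 = -0.551750
|D^2_{1,1}|² = |d^2_{1,1}(β)|² = (-0.551750)² = 0.304428 (the z-rotation phases have unit modulus)

P=0.3044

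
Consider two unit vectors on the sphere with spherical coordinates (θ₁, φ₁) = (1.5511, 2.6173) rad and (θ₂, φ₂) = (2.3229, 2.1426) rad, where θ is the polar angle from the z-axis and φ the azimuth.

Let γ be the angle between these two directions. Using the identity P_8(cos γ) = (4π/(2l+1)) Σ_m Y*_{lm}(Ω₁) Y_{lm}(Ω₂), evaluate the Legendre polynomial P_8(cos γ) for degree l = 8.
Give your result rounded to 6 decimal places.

0.284936

Term-by-term m-sum for l=8 (normalisation 4π/17 = 0.739198):
  m=-8: Y*=-0.25484 + 0.44710j  Y=-0.00573 + 0.04129j  product -0.01700 - 0.01308j
  m=-7: Y*=0.03502 - 0.02045j  Y=0.11832 + 0.10165j  product 0.00622 + 0.00114j
  m=-6: Y*=0.37379 - 0.00156j  Y=0.32833 - 0.09770j  product 0.12257 - 0.03703j
  m=-5: Y*=-0.04157 - 0.02381j  Y=0.12870 - 0.44326j  product -0.01590 + 0.01536j
  m=-4: Y*=-0.16812 - 0.28933j  Y=-0.19107 - 0.21943j  product -0.03137 + 0.09217j
  m=-3: Y*=0.00011 + 0.05141j  Y=0.14702 - 0.02141j  product 0.00112 + 0.00756j
  m=-2: Y*=-0.15877 + 0.27588j  Y=0.15747 - 0.34591j  product 0.07043 + 0.09836j
  m=-1: Y*=0.04581 - 0.02649j  Y=-0.01392 - 0.02164j  product -0.00121 - 0.00062j
  m=+0: Y*=0.31361 + 0.00000j  Y=0.36908 + 0.00000j  product 0.11575 + 0.00000j
  m=+1: Y*=-0.04581 - 0.02649j  Y=0.01392 - 0.02164j  product -0.00121 + 0.00062j
  m=+2: Y*=-0.15877 - 0.27588j  Y=0.15747 + 0.34591j  product 0.07043 - 0.09836j
  m=+3: Y*=-0.00011 + 0.05141j  Y=-0.14702 - 0.02141j  product 0.00112 - 0.00756j
  m=+4: Y*=-0.16812 + 0.28933j  Y=-0.19107 + 0.21943j  product -0.03137 - 0.09217j
  m=+5: Y*=0.04157 - 0.02381j  Y=-0.12870 - 0.44326j  product -0.01590 - 0.01536j
  m=+6: Y*=0.37379 + 0.00156j  Y=0.32833 + 0.09770j  product 0.12257 + 0.03703j
  m=+7: Y*=-0.03502 - 0.02045j  Y=-0.11832 + 0.10165j  product 0.00622 - 0.00114j
  m=+8: Y*=-0.25484 - 0.44710j  Y=-0.00573 - 0.04129j  product -0.01700 + 0.01308j
Σ over m = 0.38547 - 0.00000j; ×(4π/17) → 0.28494 - 0.00000j. Real part: 0.284936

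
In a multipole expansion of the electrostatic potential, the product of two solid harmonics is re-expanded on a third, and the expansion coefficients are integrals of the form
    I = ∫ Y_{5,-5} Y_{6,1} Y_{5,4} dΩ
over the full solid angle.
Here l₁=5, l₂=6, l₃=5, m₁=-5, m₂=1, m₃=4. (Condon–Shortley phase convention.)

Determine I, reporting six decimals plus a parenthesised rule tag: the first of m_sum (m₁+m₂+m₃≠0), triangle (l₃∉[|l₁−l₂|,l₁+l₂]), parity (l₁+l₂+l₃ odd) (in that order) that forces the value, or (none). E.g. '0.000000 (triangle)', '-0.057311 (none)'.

m-sum 0 ✓  L=16 even ✓  1≤5≤11 ✓
Π(2lᵢ+1) = 11×13×11 = 1573
triangle coeff Δ(5,6,5) = 1/28588560
Σ_t [1,5]: t=1:−1/345600 t=2:+1/13824 t=3:−1/5184 t=4:+1/13824 t=5:−1/345600 = -7/129600
(3j)²=80/7293 [(5 6 5; 0 0 0)], sign=+1
Σ_t [6,6]: t=6:+1/2073600 = 1/2073600
(3j)²=63/9724 [(5 6 5; -5 1 4)], sign=-1
⇒ 4πI² = 420/3757
I = (-1)√(420/3757/(4π)) = -0.09431898
No selection rule forces the value: the integral is nonzero (none).

-0.094319 (none)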